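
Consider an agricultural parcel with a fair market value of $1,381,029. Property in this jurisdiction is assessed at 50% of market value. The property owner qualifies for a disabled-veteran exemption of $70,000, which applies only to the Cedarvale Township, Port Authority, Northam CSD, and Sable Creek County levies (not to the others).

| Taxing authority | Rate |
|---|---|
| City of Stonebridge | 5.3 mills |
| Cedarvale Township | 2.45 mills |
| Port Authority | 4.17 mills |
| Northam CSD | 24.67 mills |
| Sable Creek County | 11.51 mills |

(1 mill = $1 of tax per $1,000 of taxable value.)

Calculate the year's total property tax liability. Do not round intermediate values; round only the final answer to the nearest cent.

Assessed value = $1,381,029 × 0.5 = $690,514.5
City of Stonebridge: $690,514.5 × 0.0053 = $3,659.72685
Cedarvale Township: ($690,514.5 − $70,000) × 0.00245 = $620,514.5 × 0.00245 = $1,520.260525
Port Authority: ($690,514.5 − $70,000) × 0.00417 = $620,514.5 × 0.00417 = $2,587.545465
Northam CSD: ($690,514.5 − $70,000) × 0.02467 = $620,514.5 × 0.02467 = $15,308.092715
Sable Creek County: ($690,514.5 − $70,000) × 0.01151 = $620,514.5 × 0.01151 = $7,142.121895
Total = $30,217.74745

$30,217.75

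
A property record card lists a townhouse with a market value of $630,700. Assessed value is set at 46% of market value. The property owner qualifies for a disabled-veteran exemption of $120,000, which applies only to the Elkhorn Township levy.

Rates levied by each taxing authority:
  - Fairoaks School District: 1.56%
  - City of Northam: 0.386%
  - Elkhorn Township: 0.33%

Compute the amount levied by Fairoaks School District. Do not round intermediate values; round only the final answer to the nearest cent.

$4,525.90

Assessed value = $630,700 × 0.46 = $290,122
Fairoaks School District taxable value = $290,122 (exemption does not apply)
Fairoaks School District levy = $290,122 × 0.0156 = $4,525.9032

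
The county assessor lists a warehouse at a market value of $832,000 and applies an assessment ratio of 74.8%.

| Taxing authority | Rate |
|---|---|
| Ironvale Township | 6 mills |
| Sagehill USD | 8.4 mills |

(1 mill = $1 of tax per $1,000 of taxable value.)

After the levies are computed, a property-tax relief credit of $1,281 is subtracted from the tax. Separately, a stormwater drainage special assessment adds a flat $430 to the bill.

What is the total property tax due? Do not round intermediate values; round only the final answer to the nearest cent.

$8,110.64

Assessed value = $832,000 × 0.748 = $622,336
Ironvale Township: $622,336 × 0.006 = $3,734.016
Sagehill USD: $622,336 × 0.0084 = $5,227.6224
Levies subtotal = $8,961.6384
After credit = $8,961.6384 − $1,281 = $7,680.6384
Total = $7,680.6384 + $430 = $8,110.6384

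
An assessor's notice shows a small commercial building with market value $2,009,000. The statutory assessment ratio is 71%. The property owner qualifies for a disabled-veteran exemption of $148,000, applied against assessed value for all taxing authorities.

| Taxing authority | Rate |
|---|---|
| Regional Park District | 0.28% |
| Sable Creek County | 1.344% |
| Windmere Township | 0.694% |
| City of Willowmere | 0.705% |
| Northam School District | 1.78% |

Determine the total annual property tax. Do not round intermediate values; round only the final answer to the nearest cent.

$61,401.07

Assessed value = $2,009,000 × 0.71 = $1,426,390
Taxable value = $1,426,390 − $148,000 = $1,278,390
Regional Park District: $1,278,390 × 0.0028 = $3,579.492
Sable Creek County: $1,278,390 × 0.01344 = $17,181.5616
Windmere Township: $1,278,390 × 0.00694 = $8,872.0266
City of Willowmere: $1,278,390 × 0.00705 = $9,012.6495
Northam School District: $1,278,390 × 0.0178 = $22,755.342
Total = $3,579.492 + $17,181.5616 + $8,872.0266 + $9,012.6495 + $22,755.342 = $61,401.0717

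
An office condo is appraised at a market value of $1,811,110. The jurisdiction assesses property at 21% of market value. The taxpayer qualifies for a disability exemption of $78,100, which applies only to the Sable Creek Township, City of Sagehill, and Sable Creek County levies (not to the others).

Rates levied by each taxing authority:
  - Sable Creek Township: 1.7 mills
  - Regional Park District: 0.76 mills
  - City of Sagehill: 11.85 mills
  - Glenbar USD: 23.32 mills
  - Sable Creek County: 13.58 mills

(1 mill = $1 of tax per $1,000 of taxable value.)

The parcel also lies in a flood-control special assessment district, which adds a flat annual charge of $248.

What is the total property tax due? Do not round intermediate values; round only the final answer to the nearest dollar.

$17,606

Assessed value = $1,811,110 × 0.21 = $380,333.1
Sable Creek Township: ($380,333.1 − $78,100) × 0.0017 = $302,233.1 × 0.0017 = $513.79627
Regional Park District: $380,333.1 × 0.00076 = $289.053156
City of Sagehill: ($380,333.1 − $78,100) × 0.01185 = $302,233.1 × 0.01185 = $3,581.462235
Glenbar USD: $380,333.1 × 0.02332 = $8,869.367892
Sable Creek County: ($380,333.1 − $78,100) × 0.01358 = $302,233.1 × 0.01358 = $4,104.325498
Levies subtotal = $17,358.005051
Total = $17,358.005051 + $248 = $17,606.005051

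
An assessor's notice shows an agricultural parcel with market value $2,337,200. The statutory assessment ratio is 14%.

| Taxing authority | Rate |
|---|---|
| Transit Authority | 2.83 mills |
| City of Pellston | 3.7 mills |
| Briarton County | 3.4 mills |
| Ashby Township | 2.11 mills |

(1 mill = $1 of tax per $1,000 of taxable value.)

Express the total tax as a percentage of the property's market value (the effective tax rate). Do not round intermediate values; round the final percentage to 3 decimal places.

Assessed value = $2,337,200 × 0.14 = $327,208
Transit Authority: $327,208 × 0.00283 = $925.99864
City of Pellston: $327,208 × 0.0037 = $1,210.6696
Briarton County: $327,208 × 0.0034 = $1,112.5072
Ashby Township: $327,208 × 0.00211 = $690.40888
Total tax = $3,939.58432
Effective rate = $3,939.58432 ÷ $2,337,200 = 0.169% of market value

0.169%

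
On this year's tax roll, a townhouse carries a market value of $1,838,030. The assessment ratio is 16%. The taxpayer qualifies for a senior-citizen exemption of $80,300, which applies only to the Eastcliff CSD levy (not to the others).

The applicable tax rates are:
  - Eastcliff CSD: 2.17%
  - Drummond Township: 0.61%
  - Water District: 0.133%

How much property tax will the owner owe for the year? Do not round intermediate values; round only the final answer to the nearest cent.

$6,824.18

Assessed value = $1,838,030 × 0.16 = $294,084.8
Eastcliff CSD: ($294,084.8 − $80,300) × 0.0217 = $213,784.8 × 0.0217 = $4,639.13016
Drummond Township: $294,084.8 × 0.0061 = $1,793.91728
Water District: $294,084.8 × 0.00133 = $391.132784
Total = $6,824.180224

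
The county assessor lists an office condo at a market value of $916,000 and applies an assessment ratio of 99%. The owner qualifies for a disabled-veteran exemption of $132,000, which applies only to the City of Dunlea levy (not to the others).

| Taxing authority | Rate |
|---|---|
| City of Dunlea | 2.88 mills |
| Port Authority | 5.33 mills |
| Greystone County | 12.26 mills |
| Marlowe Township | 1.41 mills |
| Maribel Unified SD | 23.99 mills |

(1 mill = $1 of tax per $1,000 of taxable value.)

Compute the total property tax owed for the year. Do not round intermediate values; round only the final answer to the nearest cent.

Assessed value = $916,000 × 0.99 = $906,840
City of Dunlea: ($906,840 − $132,000) × 0.00288 = $774,840 × 0.00288 = $2,231.5392
Port Authority: $906,840 × 0.00533 = $4,833.4572
Greystone County: $906,840 × 0.01226 = $11,117.8584
Marlowe Township: $906,840 × 0.00141 = $1,278.6444
Maribel Unified SD: $906,840 × 0.02399 = $21,755.0916
Total = $41,216.5908

$41,216.59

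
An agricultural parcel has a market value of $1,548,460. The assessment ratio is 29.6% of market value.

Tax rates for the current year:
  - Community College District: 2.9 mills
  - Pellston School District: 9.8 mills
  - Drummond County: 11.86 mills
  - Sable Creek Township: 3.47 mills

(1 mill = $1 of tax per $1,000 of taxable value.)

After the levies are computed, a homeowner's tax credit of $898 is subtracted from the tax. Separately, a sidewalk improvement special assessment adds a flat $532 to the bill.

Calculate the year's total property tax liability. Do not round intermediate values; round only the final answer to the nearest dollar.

$12,481

Assessed value = $1,548,460 × 0.296 = $458,344.16
Community College District: $458,344.16 × 0.0029 = $1,329.198064
Pellston School District: $458,344.16 × 0.0098 = $4,491.772768
Drummond County: $458,344.16 × 0.01186 = $5,435.9617376
Sable Creek Township: $458,344.16 × 0.00347 = $1,590.4542352
Levies subtotal = $12,847.3868048
After credit = $12,847.3868048 − $898 = $11,949.3868048
Total = $11,949.3868048 + $532 = $12,481.3868048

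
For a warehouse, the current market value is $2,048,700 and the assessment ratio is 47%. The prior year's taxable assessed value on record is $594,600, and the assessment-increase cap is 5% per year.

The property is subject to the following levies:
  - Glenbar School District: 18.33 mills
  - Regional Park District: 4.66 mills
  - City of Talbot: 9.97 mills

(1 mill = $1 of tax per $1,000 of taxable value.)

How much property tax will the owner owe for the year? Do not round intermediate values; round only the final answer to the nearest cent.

$20,577.92

Uncapped assessed value = $2,048,700 × 0.47 = $962,889
Cap limit = $594,600 × 1.05 = $624,330
Taxable assessed value = min($962,889, $624,330) = $624,330 (cap binds)
Glenbar School District: $624,330 × 0.01833 = $11,443.9689
Regional Park District: $624,330 × 0.00466 = $2,909.3778
City of Talbot: $624,330 × 0.00997 = $6,224.5701
Total = $20,577.9168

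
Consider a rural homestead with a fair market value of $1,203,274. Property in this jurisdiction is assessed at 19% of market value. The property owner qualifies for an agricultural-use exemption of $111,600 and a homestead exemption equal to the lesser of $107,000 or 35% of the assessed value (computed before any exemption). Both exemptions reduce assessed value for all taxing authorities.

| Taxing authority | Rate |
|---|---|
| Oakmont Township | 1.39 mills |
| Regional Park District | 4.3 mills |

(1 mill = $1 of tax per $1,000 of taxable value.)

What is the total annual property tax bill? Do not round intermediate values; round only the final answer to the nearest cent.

$210.55

Assessed value = $1,203,274 × 0.19 = $228,622.06
Homestead exemption = min($107,000, 35% × $228,622.06) = min($107,000, $80,017.721) = $80,017.721 (percentage binds)
Taxable value = $228,622.06 − $111,600 − $80,017.721 = $37,004.339
Oakmont Township: $37,004.339 × 0.00139 = $51.43603121
Regional Park District: $37,004.339 × 0.0043 = $159.1186577
Total = $210.55468891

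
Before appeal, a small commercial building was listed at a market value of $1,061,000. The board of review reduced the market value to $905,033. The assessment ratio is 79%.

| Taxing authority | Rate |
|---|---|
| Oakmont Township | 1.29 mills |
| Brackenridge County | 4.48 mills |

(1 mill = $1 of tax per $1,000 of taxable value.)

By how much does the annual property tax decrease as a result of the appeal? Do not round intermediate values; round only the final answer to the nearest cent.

Old assessed value = $1,061,000 × 0.79 = $838,190
New assessed value = $905,033 × 0.79 = $714,976.07
Combined rate = 0.00129 + 0.00448 = 0.00577
Old tax = $838,190 × 0.00577 = $4,836.3563
New tax = $714,976.07 × 0.00577 = $4,125.4119239
Reduction = $4,836.3563 − $4,125.4119239 = $710.9443761

$710.94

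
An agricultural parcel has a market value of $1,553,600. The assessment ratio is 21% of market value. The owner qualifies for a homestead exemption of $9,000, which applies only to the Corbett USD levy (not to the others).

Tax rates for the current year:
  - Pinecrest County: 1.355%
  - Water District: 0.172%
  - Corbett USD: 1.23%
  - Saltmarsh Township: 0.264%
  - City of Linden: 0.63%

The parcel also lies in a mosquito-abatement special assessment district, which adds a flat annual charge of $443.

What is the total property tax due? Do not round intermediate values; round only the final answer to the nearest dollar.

$12,244

Assessed value = $1,553,600 × 0.21 = $326,256
Pinecrest County: $326,256 × 0.01355 = $4,420.7688
Water District: $326,256 × 0.00172 = $561.16032
Corbett USD: ($326,256 − $9,000) × 0.0123 = $317,256 × 0.0123 = $3,902.2488
Saltmarsh Township: $326,256 × 0.00264 = $861.31584
City of Linden: $326,256 × 0.0063 = $2,055.4128
Levies subtotal = $11,800.90656
Total = $11,800.90656 + $443 = $12,243.90656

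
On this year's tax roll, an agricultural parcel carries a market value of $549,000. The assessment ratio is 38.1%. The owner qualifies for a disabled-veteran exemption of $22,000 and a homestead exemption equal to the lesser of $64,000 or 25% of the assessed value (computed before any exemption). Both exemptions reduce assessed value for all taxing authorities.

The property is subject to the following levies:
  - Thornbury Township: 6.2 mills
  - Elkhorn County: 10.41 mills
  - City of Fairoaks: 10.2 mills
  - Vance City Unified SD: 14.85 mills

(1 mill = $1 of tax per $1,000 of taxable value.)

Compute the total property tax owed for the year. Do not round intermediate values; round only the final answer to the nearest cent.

$5,618.97

Assessed value = $549,000 × 0.381 = $209,169
Homestead exemption = min($64,000, 25% × $209,169) = min($64,000, $52,292.25) = $52,292.25 (percentage binds)
Taxable value = $209,169 − $22,000 − $52,292.25 = $134,876.75
Thornbury Township: $134,876.75 × 0.0062 = $836.23585
Elkhorn County: $134,876.75 × 0.01041 = $1,404.0669675
City of Fairoaks: $134,876.75 × 0.0102 = $1,375.74285
Vance City Unified SD: $134,876.75 × 0.01485 = $2,002.9197375
Total = $5,618.965405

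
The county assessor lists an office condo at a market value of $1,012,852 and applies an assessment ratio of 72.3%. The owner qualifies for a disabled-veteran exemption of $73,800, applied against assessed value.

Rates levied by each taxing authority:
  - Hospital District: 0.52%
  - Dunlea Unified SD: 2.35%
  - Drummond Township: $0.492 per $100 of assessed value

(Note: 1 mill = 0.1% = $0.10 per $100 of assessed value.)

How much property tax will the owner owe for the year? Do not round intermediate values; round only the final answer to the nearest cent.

$22,138.50

Assessed value = $1,012,852 × 0.723 = $732,291.996
Taxable value = $732,291.996 − $73,800 = $658,491.996
Hospital District: $658,491.996 × 0.0052 = $3,424.1583792
Dunlea Unified SD: $658,491.996 × 0.0235 = $15,474.561906
Drummond Township: $658,491.996 × 0.00492 = $3,239.78062032
Total = $22,138.50090552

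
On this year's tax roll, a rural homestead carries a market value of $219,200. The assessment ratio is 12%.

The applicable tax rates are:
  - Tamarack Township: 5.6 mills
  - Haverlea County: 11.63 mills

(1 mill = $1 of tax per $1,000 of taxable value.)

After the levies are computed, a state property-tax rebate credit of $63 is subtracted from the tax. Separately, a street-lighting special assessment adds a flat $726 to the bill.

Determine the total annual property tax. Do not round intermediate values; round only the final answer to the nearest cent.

Assessed value = $219,200 × 0.12 = $26,304
Tamarack Township: $26,304 × 0.0056 = $147.3024
Haverlea County: $26,304 × 0.01163 = $305.91552
Levies subtotal = $453.21792
After credit = $453.21792 − $63 = $390.21792
Total = $390.21792 + $726 = $1,116.21792

$1,116.22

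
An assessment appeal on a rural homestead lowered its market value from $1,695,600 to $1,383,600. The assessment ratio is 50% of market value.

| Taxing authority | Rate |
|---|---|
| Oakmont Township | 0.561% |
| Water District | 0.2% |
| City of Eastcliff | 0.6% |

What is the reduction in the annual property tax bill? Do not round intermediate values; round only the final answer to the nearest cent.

Old assessed value = $1,695,600 × 0.5 = $847,800
New assessed value = $1,383,600 × 0.5 = $691,800
Combined rate = 0.00561 + 0.002 + 0.006 = 0.01361
Old tax = $847,800 × 0.01361 = $11,538.558
New tax = $691,800 × 0.01361 = $9,415.398
Reduction = $11,538.558 − $9,415.398 = $2,123.16

$2,123.16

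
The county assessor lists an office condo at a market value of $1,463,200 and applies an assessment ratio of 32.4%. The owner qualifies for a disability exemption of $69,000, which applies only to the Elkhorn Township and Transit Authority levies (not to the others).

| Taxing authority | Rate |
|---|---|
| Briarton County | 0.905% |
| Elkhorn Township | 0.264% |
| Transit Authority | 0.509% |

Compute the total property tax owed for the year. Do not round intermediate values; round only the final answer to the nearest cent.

$7,421.64

Assessed value = $1,463,200 × 0.324 = $474,076.8
Briarton County: $474,076.8 × 0.00905 = $4,290.39504
Elkhorn Township: ($474,076.8 − $69,000) × 0.00264 = $405,076.8 × 0.00264 = $1,069.402752
Transit Authority: ($474,076.8 − $69,000) × 0.00509 = $405,076.8 × 0.00509 = $2,061.840912
Total = $7,421.638704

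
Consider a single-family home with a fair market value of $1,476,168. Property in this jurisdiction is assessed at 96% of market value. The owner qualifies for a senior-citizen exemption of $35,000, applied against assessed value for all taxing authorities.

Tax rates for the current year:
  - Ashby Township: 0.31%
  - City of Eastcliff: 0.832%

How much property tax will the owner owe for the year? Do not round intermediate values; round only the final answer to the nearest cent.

Assessed value = $1,476,168 × 0.96 = $1,417,121.28
Taxable value = $1,417,121.28 − $35,000 = $1,382,121.28
Ashby Township: $1,382,121.28 × 0.0031 = $4,284.575968
City of Eastcliff: $1,382,121.28 × 0.00832 = $11,499.2490496
Total = $4,284.575968 + $11,499.2490496 = $15,783.8250176

$15,783.83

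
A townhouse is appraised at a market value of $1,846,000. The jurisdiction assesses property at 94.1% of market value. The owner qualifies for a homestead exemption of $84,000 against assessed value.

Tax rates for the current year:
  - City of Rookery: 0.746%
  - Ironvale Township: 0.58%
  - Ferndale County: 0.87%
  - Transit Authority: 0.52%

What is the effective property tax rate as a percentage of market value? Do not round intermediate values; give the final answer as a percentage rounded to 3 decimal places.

Assessed value = $1,846,000 × 0.941 = $1,737,086
Taxable value = $1,737,086 − $84,000 = $1,653,086
City of Rookery: $1,653,086 × 0.00746 = $12,332.02156
Ironvale Township: $1,653,086 × 0.0058 = $9,587.8988
Ferndale County: $1,653,086 × 0.0087 = $14,381.8482
Transit Authority: $1,653,086 × 0.0052 = $8,596.0472
Total tax = $44,897.81576
Effective rate = $44,897.81576 ÷ $1,846,000 = 2.432% of market value

2.432%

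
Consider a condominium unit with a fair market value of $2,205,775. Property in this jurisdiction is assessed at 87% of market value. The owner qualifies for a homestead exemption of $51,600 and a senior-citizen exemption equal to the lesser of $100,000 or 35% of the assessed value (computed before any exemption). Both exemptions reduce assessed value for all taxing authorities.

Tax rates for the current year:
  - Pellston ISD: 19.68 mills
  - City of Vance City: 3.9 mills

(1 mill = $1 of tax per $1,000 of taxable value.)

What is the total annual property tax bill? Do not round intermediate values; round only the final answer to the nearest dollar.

$41,676

Assessed value = $2,205,775 × 0.87 = $1,919,024.25
Senior-citizen exemption = min($100,000, 35% × $1,919,024.25) = min($100,000, $671,658.4875) = $100,000 (dollar cap binds)
Taxable value = $1,919,024.25 − $51,600 − $100,000 = $1,767,424.25
Pellston ISD: $1,767,424.25 × 0.01968 = $34,782.90924
City of Vance City: $1,767,424.25 × 0.0039 = $6,892.954575
Total = $41,675.863815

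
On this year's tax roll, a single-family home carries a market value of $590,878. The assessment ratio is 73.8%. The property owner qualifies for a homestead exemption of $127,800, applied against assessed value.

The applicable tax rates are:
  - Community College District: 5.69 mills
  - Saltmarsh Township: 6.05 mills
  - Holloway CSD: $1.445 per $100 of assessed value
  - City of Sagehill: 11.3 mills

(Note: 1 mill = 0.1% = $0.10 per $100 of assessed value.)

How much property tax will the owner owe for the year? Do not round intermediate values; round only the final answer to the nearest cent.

$11,556.97

Assessed value = $590,878 × 0.738 = $436,067.964
Taxable value = $436,067.964 − $127,800 = $308,267.964
Community College District: $308,267.964 × 0.00569 = $1,754.04471516
Saltmarsh Township: $308,267.964 × 0.00605 = $1,865.0211822
Holloway CSD: $308,267.964 × 0.01445 = $4,454.4720798
City of Sagehill: $308,267.964 × 0.0113 = $3,483.4279932
Total = $11,556.96597036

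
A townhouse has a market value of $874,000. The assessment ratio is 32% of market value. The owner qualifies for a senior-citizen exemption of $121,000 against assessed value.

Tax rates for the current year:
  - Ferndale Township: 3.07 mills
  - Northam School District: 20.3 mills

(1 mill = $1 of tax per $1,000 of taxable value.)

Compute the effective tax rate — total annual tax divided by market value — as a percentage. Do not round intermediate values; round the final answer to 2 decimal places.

Assessed value = $874,000 × 0.32 = $279,680
Taxable value = $279,680 − $121,000 = $158,680
Ferndale Township: $158,680 × 0.00307 = $487.1476
Northam School District: $158,680 × 0.0203 = $3,221.204
Total tax = $3,708.3516
Effective rate = $3,708.3516 ÷ $874,000 = 0.42% of market value

0.42%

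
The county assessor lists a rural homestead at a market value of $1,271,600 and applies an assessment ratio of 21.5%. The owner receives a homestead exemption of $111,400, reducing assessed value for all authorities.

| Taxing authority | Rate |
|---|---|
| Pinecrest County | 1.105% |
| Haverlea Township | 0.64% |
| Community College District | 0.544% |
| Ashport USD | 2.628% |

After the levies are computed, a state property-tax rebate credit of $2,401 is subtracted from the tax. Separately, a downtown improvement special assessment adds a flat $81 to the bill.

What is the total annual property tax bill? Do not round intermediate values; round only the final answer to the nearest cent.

$5,645.24

Assessed value = $1,271,600 × 0.215 = $273,394
Taxable value = $273,394 − $111,400 = $161,994
Pinecrest County: $161,994 × 0.01105 = $1,790.0337
Haverlea Township: $161,994 × 0.0064 = $1,036.7616
Community College District: $161,994 × 0.00544 = $881.24736
Ashport USD: $161,994 × 0.02628 = $4,257.20232
Levies subtotal = $7,965.24498
After credit = $7,965.24498 − $2,401 = $5,564.24498
Total = $5,564.24498 + $81 = $5,645.24498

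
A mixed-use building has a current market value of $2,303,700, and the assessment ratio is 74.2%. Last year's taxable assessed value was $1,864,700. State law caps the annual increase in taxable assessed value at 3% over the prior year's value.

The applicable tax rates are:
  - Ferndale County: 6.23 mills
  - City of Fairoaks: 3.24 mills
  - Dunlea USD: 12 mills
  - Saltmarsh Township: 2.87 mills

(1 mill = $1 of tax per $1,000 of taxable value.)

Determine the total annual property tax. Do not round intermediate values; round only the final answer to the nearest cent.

$41,605.47

Uncapped assessed value = $2,303,700 × 0.742 = $1,709,345.4
Cap limit = $1,864,700 × 1.03 = $1,920,641
Taxable assessed value = min($1,709,345.4, $1,920,641) = $1,709,345.4 (cap does not bind)
Ferndale County: $1,709,345.4 × 0.00623 = $10,649.221842
City of Fairoaks: $1,709,345.4 × 0.00324 = $5,538.279096
Dunlea USD: $1,709,345.4 × 0.012 = $20,512.1448
Saltmarsh Township: $1,709,345.4 × 0.00287 = $4,905.821298
Total = $41,605.467036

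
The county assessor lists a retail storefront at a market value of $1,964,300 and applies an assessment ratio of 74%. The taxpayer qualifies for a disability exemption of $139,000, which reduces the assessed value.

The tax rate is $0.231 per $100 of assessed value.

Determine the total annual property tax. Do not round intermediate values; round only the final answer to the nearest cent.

$3,036.68

Assessed value = $1,964,300 × 0.74 = $1,453,582
Taxable value = $1,453,582 − $139,000 = $1,314,582
Tax = $1,314,582 × 0.00231 = $3,036.68442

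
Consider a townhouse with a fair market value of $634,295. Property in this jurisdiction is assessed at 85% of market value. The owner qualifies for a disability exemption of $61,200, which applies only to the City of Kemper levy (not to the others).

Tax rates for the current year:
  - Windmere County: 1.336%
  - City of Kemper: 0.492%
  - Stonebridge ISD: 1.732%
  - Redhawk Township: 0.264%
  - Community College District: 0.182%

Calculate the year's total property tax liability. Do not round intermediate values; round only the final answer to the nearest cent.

$21,297.28

Assessed value = $634,295 × 0.85 = $539,150.75
Windmere County: $539,150.75 × 0.01336 = $7,203.05402
City of Kemper: ($539,150.75 − $61,200) × 0.00492 = $477,950.75 × 0.00492 = $2,351.51769
Stonebridge ISD: $539,150.75 × 0.01732 = $9,338.09099
Redhawk Township: $539,150.75 × 0.00264 = $1,423.35798
Community College District: $539,150.75 × 0.00182 = $981.254365
Total = $21,297.275045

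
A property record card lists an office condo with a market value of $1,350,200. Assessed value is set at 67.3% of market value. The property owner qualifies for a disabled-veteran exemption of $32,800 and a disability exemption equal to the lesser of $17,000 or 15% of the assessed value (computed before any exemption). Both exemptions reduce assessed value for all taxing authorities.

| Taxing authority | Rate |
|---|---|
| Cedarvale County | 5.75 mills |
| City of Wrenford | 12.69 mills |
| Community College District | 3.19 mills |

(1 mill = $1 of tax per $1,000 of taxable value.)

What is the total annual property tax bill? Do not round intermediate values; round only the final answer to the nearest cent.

Assessed value = $1,350,200 × 0.673 = $908,684.6
Disability exemption = min($17,000, 15% × $908,684.6) = min($17,000, $136,302.69) = $17,000 (dollar cap binds)
Taxable value = $908,684.6 − $32,800 − $17,000 = $858,884.6
Cedarvale County: $858,884.6 × 0.00575 = $4,938.58645
City of Wrenford: $858,884.6 × 0.01269 = $10,899.245574
Community College District: $858,884.6 × 0.00319 = $2,739.841874
Total = $18,577.673898

$18,577.67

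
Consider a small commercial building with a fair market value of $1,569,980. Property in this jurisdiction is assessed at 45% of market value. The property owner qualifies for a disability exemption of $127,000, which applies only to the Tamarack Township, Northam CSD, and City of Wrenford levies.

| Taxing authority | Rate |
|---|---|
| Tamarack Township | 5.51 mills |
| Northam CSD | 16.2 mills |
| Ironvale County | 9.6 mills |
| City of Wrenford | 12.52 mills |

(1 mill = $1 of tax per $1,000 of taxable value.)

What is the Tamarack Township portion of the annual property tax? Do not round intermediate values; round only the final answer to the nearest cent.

$3,193.00

Assessed value = $1,569,980 × 0.45 = $706,491
Tamarack Township taxable value = $706,491 − $127,000 = $579,491
Tamarack Township levy = $579,491 × 0.00551 = $3,192.99541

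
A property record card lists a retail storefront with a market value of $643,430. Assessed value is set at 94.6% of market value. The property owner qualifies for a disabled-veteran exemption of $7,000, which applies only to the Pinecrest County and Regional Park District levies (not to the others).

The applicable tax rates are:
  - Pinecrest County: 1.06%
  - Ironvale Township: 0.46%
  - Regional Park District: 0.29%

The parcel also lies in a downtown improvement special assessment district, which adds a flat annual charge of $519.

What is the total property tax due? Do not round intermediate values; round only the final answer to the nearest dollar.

$11,442

Assessed value = $643,430 × 0.946 = $608,684.78
Pinecrest County: ($608,684.78 − $7,000) × 0.0106 = $601,684.78 × 0.0106 = $6,377.858668
Ironvale Township: $608,684.78 × 0.0046 = $2,799.949988
Regional Park District: ($608,684.78 − $7,000) × 0.0029 = $601,684.78 × 0.0029 = $1,744.885862
Levies subtotal = $10,922.694518
Total = $10,922.694518 + $519 = $11,441.694518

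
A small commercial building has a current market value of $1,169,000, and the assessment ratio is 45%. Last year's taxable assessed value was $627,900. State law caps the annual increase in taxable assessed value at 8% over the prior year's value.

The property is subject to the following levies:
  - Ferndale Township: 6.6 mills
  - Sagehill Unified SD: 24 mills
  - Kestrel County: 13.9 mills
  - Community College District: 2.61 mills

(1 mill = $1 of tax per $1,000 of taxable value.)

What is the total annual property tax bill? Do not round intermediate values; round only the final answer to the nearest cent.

$24,782.22

Uncapped assessed value = $1,169,000 × 0.45 = $526,050
Cap limit = $627,900 × 1.08 = $678,132
Taxable assessed value = min($526,050, $678,132) = $526,050 (cap does not bind)
Ferndale Township: $526,050 × 0.0066 = $3,471.93
Sagehill Unified SD: $526,050 × 0.024 = $12,625.2
Kestrel County: $526,050 × 0.0139 = $7,312.095
Community College District: $526,050 × 0.00261 = $1,372.9905
Total = $24,782.2155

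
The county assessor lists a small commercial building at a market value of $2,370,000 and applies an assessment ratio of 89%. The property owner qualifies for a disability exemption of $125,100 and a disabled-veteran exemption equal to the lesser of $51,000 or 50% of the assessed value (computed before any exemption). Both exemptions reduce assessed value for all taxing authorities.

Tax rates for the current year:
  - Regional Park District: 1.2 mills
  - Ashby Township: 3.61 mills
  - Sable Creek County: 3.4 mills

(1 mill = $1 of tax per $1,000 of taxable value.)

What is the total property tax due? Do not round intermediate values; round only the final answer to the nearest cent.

$15,871.57

Assessed value = $2,370,000 × 0.89 = $2,109,300
Disabled-veteran exemption = min($51,000, 50% × $2,109,300) = min($51,000, $1,054,650) = $51,000 (dollar cap binds)
Taxable value = $2,109,300 − $125,100 − $51,000 = $1,933,200
Regional Park District: $1,933,200 × 0.0012 = $2,319.84
Ashby Township: $1,933,200 × 0.00361 = $6,978.852
Sable Creek County: $1,933,200 × 0.0034 = $6,572.88
Total = $15,871.572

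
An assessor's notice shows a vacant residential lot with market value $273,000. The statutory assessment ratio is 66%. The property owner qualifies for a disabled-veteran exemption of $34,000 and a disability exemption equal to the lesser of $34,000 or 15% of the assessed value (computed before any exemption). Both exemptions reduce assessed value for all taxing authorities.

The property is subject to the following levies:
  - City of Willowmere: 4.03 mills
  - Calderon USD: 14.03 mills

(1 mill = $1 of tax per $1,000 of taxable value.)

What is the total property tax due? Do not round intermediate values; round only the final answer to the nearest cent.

$2,151.90

Assessed value = $273,000 × 0.66 = $180,180
Disability exemption = min($34,000, 15% × $180,180) = min($34,000, $27,027) = $27,027 (percentage binds)
Taxable value = $180,180 − $34,000 − $27,027 = $119,153
City of Willowmere: $119,153 × 0.00403 = $480.18659
Calderon USD: $119,153 × 0.01403 = $1,671.71659
Total = $2,151.90318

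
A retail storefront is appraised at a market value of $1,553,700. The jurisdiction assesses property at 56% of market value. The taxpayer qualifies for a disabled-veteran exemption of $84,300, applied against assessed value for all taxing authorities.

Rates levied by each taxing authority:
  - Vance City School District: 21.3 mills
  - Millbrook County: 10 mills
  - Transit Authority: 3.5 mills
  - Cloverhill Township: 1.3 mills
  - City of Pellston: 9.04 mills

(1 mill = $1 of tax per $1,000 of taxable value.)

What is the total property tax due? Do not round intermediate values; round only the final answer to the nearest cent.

$35,469.75

Assessed value = $1,553,700 × 0.56 = $870,072
Taxable value = $870,072 − $84,300 = $785,772
Vance City School District: $785,772 × 0.0213 = $16,736.9436
Millbrook County: $785,772 × 0.01 = $7,857.72
Transit Authority: $785,772 × 0.0035 = $2,750.202
Cloverhill Township: $785,772 × 0.0013 = $1,021.5036
City of Pellston: $785,772 × 0.00904 = $7,103.37888
Total = $16,736.9436 + $7,857.72 + $2,750.202 + $1,021.5036 + $7,103.37888 = $35,469.74808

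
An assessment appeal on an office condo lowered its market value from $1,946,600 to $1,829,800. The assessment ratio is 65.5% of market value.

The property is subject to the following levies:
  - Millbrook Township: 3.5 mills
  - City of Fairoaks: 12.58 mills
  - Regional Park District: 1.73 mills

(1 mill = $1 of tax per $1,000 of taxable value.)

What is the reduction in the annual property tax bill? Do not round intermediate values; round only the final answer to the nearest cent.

$1,362.54

Old assessed value = $1,946,600 × 0.655 = $1,275,023
New assessed value = $1,829,800 × 0.655 = $1,198,519
Combined rate = 0.0035 + 0.01258 + 0.00173 = 0.01781
Old tax = $1,275,023 × 0.01781 = $22,708.15963
New tax = $1,198,519 × 0.01781 = $21,345.62339
Reduction = $22,708.15963 − $21,345.62339 = $1,362.53624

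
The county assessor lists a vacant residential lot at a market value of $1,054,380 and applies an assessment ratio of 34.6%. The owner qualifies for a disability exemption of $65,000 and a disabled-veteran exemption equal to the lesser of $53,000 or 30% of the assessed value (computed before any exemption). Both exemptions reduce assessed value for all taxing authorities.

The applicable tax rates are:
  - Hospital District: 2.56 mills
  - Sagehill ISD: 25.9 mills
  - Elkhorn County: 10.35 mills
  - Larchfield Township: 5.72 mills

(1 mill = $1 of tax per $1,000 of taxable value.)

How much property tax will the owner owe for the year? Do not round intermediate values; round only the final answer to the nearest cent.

$10,990.69

Assessed value = $1,054,380 × 0.346 = $364,815.48
Disabled-veteran exemption = min($53,000, 30% × $364,815.48) = min($53,000, $109,444.644) = $53,000 (dollar cap binds)
Taxable value = $364,815.48 − $65,000 − $53,000 = $246,815.48
Hospital District: $246,815.48 × 0.00256 = $631.8476288
Sagehill ISD: $246,815.48 × 0.0259 = $6,392.520932
Elkhorn County: $246,815.48 × 0.01035 = $2,554.540218
Larchfield Township: $246,815.48 × 0.00572 = $1,411.7845456
Total = $10,990.6933244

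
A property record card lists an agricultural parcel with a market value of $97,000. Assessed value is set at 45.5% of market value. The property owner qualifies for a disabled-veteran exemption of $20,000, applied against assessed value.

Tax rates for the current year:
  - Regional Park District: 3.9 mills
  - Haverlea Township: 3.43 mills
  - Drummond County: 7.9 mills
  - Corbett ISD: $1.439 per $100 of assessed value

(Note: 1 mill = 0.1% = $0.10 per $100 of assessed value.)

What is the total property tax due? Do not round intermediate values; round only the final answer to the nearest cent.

Assessed value = $97,000 × 0.455 = $44,135
Taxable value = $44,135 − $20,000 = $24,135
Regional Park District: $24,135 × 0.0039 = $94.1265
Haverlea Township: $24,135 × 0.00343 = $82.78305
Drummond County: $24,135 × 0.0079 = $190.6665
Corbett ISD: $24,135 × 0.01439 = $347.30265
Total = $714.8787

$714.88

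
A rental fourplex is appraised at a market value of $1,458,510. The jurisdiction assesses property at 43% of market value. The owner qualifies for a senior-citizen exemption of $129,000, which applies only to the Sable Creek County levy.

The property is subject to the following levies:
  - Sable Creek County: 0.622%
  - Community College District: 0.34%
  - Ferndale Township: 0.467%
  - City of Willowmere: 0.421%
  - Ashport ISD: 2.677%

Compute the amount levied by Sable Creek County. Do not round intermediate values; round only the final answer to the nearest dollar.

Assessed value = $1,458,510 × 0.43 = $627,159.3
Sable Creek County taxable value = $627,159.3 − $129,000 = $498,159.3
Sable Creek County levy = $498,159.3 × 0.00622 = $3,098.550846

$3,099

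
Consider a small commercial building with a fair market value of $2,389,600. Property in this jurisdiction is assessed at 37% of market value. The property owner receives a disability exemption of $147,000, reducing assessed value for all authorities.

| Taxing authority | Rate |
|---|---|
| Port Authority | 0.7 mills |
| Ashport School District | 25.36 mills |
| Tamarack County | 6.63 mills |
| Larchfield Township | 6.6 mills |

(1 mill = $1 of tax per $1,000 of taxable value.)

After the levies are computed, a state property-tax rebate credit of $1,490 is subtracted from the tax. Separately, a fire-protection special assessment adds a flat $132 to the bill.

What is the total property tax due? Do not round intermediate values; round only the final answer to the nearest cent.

Assessed value = $2,389,600 × 0.37 = $884,152
Taxable value = $884,152 − $147,000 = $737,152
Port Authority: $737,152 × 0.0007 = $516.0064
Ashport School District: $737,152 × 0.02536 = $18,694.17472
Tamarack County: $737,152 × 0.00663 = $4,887.31776
Larchfield Township: $737,152 × 0.0066 = $4,865.2032
Levies subtotal = $28,962.70208
After credit = $28,962.70208 − $1,490 = $27,472.70208
Total = $27,472.70208 + $132 = $27,604.70208

$27,604.70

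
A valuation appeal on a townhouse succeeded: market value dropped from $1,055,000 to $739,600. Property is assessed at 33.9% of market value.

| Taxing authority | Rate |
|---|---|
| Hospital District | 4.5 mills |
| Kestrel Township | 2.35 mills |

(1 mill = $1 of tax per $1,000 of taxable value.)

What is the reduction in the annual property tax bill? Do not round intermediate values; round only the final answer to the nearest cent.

$732.41

Old assessed value = $1,055,000 × 0.339 = $357,645
New assessed value = $739,600 × 0.339 = $250,724.4
Combined rate = 0.0045 + 0.00235 = 0.00685
Old tax = $357,645 × 0.00685 = $2,449.86825
New tax = $250,724.4 × 0.00685 = $1,717.46214
Reduction = $2,449.86825 − $1,717.46214 = $732.40611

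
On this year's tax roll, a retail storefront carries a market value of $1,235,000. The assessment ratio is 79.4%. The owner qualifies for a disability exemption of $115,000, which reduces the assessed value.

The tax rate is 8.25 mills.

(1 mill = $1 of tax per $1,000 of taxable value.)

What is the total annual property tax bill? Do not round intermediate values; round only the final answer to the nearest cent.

Assessed value = $1,235,000 × 0.794 = $980,590
Taxable value = $980,590 − $115,000 = $865,590
Tax = $865,590 × 0.00825 = $7,141.1175

$7,141.12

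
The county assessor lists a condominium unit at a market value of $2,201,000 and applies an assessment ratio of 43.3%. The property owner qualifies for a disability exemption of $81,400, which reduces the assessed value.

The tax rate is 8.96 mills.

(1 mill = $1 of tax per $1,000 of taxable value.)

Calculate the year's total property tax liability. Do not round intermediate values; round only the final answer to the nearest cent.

Assessed value = $2,201,000 × 0.433 = $953,033
Taxable value = $953,033 − $81,400 = $871,633
Tax = $871,633 × 0.00896 = $7,809.83168

$7,809.83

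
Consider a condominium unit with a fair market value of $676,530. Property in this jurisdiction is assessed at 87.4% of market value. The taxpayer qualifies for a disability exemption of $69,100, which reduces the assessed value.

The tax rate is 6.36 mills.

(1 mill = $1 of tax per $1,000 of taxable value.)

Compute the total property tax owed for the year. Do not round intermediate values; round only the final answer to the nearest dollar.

Assessed value = $676,530 × 0.874 = $591,287.22
Taxable value = $591,287.22 − $69,100 = $522,187.22
Tax = $522,187.22 × 0.00636 = $3,321.1107192

$3,321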